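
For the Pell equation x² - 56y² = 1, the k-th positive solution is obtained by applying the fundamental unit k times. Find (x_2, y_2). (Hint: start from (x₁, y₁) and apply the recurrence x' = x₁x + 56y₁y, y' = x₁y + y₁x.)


Step 1: Find the fundamental solution (x₁, y₁) of x² - 56y² = 1.
  Expand √56 as a continued fraction. a₀ = ⌊√56⌋ = 7; iterate m_{k+1} = d_k·a_k − m_k, d_{k+1} = (56 − m_{k+1}²)/d_k, a_{k+1} = ⌊(a₀ + m_{k+1})/d_{k+1}⌋ (starting m₀ = 0, d₀ = 1), with convergents p_k = a_k·p_{k-1} + p_{k-2}, q_k = a_k·q_{k-1} + q_{k-2} (p₋₁ = 1, q₋₁ = 0):
  k = 0: a₀ = 7; p₀/q₀ = 7/1; p₀² − 56·q₀² = 49 − 56 = -7.
  k = 1: m = 7, d = 7, a = ⌊(7 + 7)/7⌋ = 2; p/q = (2·7 + 1)/(2·1 + 0) = 15/2; p² − 56·q² = 225 − 224 = 1.
  The first convergent with p² − 56·q² = 1 gives the fundamental solution (x₁, y₁) = (15, 2).
Step 2: Apply the recurrence (x_{n+1}, y_{n+1}) = (x₁x_n + 56y₁y_n, x₁y_n + y₁x_n) repeatedly.
  From (x_1, y_1) = (15, 2): x_2 = 15·15 + 56·2·2 = 449; y_2 = 15·2 + 2·15 = 60.
Step 3: Verify x_2² - 56·y_2² = 201601 - 201600 = 1 (should be 1). ✓

(x_1, y_1) = (15, 2); (x_2, y_2) = (449, 60).


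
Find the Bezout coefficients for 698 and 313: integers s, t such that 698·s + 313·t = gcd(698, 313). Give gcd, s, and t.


Euclidean algorithm on (698, 313) — divide until remainder is 0:
  698 = 2 · 313 + 72
  313 = 4 · 72 + 25
  72 = 2 · 25 + 22
  25 = 1 · 22 + 3
  22 = 7 · 3 + 1
  3 = 3 · 1 + 0
gcd(698, 313) = 1.
Track Bezout coefficients alongside the remainders: start with r₀ = 698 = a·1 + b·0 (s = 1, t = 0) and r₁ = 313 = a·0 + b·1 (s = 0, t = 1); each new remainder r_{k+1} = r_{k-1} − q_k·r_k inherits s_{k+1} = s_{k-1} − q_k·s_k, t_{k+1} = t_{k-1} − q_k·t_k, so r_k = a·s_k + b·t_k at every step:
  q = 2: r = 72, s = 1 − 2·0 = 1, t = 0 − 2·1 = -2  (check: 698·1 + 313·(-2) = 72)
  q = 4: r = 25, s = 0 − 4·1 = -4, t = 1 − 4·(-2) = 9  (check: 698·(-4) + 313·9 = 25)
  q = 2: r = 22, s = 1 − 2·(-4) = 9, t = -2 − 2·9 = -20  (check: 698·9 + 313·(-20) = 22)
  q = 1: r = 3, s = -4 − 1·9 = -13, t = 9 − 1·(-20) = 29  (check: 698·(-13) + 313·29 = 3)
  q = 7: r = 1, s = 9 − 7·(-13) = 100, t = -20 − 7·29 = -223  (check: 698·100 + 313·(-223) = 1)
The row with r = 1 (the gcd) gives the Bezout coefficients s = 100, t = -223.
Result: 698 · (100) + 313 · (-223) = 1.

gcd(698, 313) = 1; s = 100, t = -223 (check: 698·100 + 313·(-223) = 1).


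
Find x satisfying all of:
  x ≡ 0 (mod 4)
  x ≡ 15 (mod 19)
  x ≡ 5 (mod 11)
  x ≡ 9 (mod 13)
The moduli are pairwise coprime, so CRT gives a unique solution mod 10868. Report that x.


Product of moduli M = 4 · 19 · 11 · 13 = 10868.
Merge one congruence at a time:
  Start: x ≡ 0 (mod 4).
  Combine with x ≡ 15 (mod 19); new modulus lcm = 76.
    Write x = 0 + 4·t and substitute into x ≡ 15 (mod 19): 4·t ≡ 15 − 0 = 15 (mod 19).
    The inverse of 4 mod 19 is 5 (since 4·5 = 20 = 1·19 + 1), so t ≡ 5·15 = 75 ≡ 18 (mod 19).
    Then x = 0 + 4·18 = 72, valid modulo lcm(4, 19) = 76: x ≡ 72 (mod 76).
  Combine with x ≡ 5 (mod 11); new modulus lcm = 836.
    Write x = 72 + 76·t and substitute into x ≡ 5 (mod 11): 76·t ≡ 5 − 72 = -67 (mod 11).
    Reduce coefficients mod 11: 10·t ≡ 10 (mod 11).
    The inverse of 10 mod 11 is 10 (since 10·10 = 100 = 9·11 + 1), so t ≡ 10·10 = 100 ≡ 1 (mod 11).
    Then x = 72 + 76·1 = 148, valid modulo lcm(76, 11) = 836: x ≡ 148 (mod 836).
  Combine with x ≡ 9 (mod 13); new modulus lcm = 10868.
    Write x = 148 + 836·t and substitute into x ≡ 9 (mod 13): 836·t ≡ 9 − 148 = -139 (mod 13).
    Reduce coefficients mod 13: 4·t ≡ 4 (mod 13).
    The inverse of 4 mod 13 is 10 (since 4·10 = 40 = 3·13 + 1), so t ≡ 10·4 = 40 ≡ 1 (mod 13).
    Then x = 148 + 836·1 = 984, valid modulo lcm(836, 13) = 10868: x ≡ 984 (mod 10868).
Verify against each original: 984 mod 4 = 0, 984 mod 19 = 15, 984 mod 11 = 5, 984 mod 13 = 9.

x ≡ 984 (mod 10868).


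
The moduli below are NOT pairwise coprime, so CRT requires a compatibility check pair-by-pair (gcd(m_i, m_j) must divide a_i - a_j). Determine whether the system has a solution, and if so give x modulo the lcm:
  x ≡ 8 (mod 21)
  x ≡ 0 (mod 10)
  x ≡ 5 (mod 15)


Moduli 21, 10, 15 are not pairwise coprime, so CRT works modulo lcm(m_i) when all pairwise compatibility conditions hold.
Pairwise compatibility: gcd(m_i, m_j) must divide a_i - a_j for every pair.
Merge one congruence at a time:
  Start: x ≡ 8 (mod 21).
  Combine with x ≡ 0 (mod 10): gcd(21, 10) = 1; 0 - 8 = -8, which IS divisible by 1, so compatible.
    Write x = 8 + 21·t and substitute into x ≡ 0 (mod 10): 21·t ≡ 0 − 8 = -8 (mod 10).
    Reduce coefficients mod 10: 1·t ≡ 2 (mod 10).
    So t ≡ 2 (mod 10).
    Then x = 8 + 21·2 = 50, valid modulo lcm(21, 10) = 210: x ≡ 50 (mod 210).
  Combine with x ≡ 5 (mod 15): gcd(210, 15) = 15; 5 - 50 = -45, which IS divisible by 15, so compatible.
    Write x = 50 + 210·t and substitute into x ≡ 5 (mod 15): 210·t ≡ 5 − 50 = -45 (mod 15).
    Divide the congruence (and modulus) by g = 15: 14·t ≡ -3 (mod 1).
    Modulo 1 every t works; take t = 0.
    Then x = 50 + 210·0 = 50, valid modulo lcm(210, 15) = 210: x ≡ 50 (mod 210).
Verify: 50 mod 21 = 8, 50 mod 10 = 0, 50 mod 15 = 5.

x ≡ 50 (mod 210).


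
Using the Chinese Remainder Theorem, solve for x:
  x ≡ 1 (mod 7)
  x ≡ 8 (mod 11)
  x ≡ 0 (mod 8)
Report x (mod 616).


Moduli 7, 11, 8 are pairwise coprime; by CRT there is a unique solution modulo M = 7 · 11 · 8 = 616.
Solve pairwise, accumulating the modulus:
  Start with x ≡ 1 (mod 7).
  Combine with x ≡ 8 (mod 11): since gcd(7, 11) = 1, we get a unique residue mod 77.
    Write x = 1 + 7·t and substitute into x ≡ 8 (mod 11): 7·t ≡ 8 − 1 = 7 (mod 11).
    The inverse of 7 mod 11 is 8 (since 7·8 = 56 = 5·11 + 1), so t ≡ 8·7 = 56 ≡ 1 (mod 11).
    Then x = 1 + 7·1 = 8, valid modulo lcm(7, 11) = 77: x ≡ 8 (mod 77).
  Combine with x ≡ 0 (mod 8): since gcd(77, 8) = 1, we get a unique residue mod 616.
    Write x = 8 + 77·t and substitute into x ≡ 0 (mod 8): 77·t ≡ 0 − 8 = -8 (mod 8).
    Reduce coefficients mod 8: 5·t ≡ 0 (mod 8).
    The inverse of 5 mod 8 is 5 (since 5·5 = 25 = 3·8 + 1), so t ≡ 5·0 = 0 ≡ 0 (mod 8).
    Then x = 8 + 77·0 = 8, valid modulo lcm(77, 8) = 616: x ≡ 8 (mod 616).
Verify: 8 mod 7 = 1 ✓, 8 mod 11 = 8 ✓, 8 mod 8 = 0 ✓.

x ≡ 8 (mod 616).


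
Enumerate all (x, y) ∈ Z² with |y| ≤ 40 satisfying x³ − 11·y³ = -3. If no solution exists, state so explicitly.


The equation is x³ - 11y³ = -3. For fixed y, x³ = 11·y³ − 3, so a solution requires the RHS to be a perfect cube.
Strategy: iterate y from -40 to 40, compute RHS = 11·y³ − 3, and check whether it is a (positive or negative) perfect cube.
Check small values of y:
  y = 0: RHS = -3 is not a perfect cube.
  y = 1: RHS = 8 = (2)³ ⇒ x = 2 works.
  y = -1: RHS = -14 is not a perfect cube.
  y = 2: RHS = 85 is not a perfect cube.
  y = -2: RHS = -91 is not a perfect cube.
  y = 3: RHS = 294 is not a perfect cube.
  y = -3: RHS = -300 is not a perfect cube.
Continuing the search up to |y| = 40 finds no further solutions beyond those listed.
Collected solutions: (2, 1).

Solutions (with |y| ≤ 40): (2, 1).


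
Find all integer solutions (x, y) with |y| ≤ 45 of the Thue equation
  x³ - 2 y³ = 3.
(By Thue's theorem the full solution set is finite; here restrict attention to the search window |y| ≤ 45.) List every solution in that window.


The equation is x³ - 2y³ = 3. For fixed y, x³ = 2·y³ + 3, so a solution requires the RHS to be a perfect cube.
Strategy: iterate y from -45 to 45, compute RHS = 2·y³ + 3, and check whether it is a (positive or negative) perfect cube.
Check small values of y:
  y = 0: RHS = 3 is not a perfect cube.
  y = 1: RHS = 5 is not a perfect cube.
  y = -1: RHS = 1 = (1)³ ⇒ x = 1 works.
  y = 2: RHS = 19 is not a perfect cube.
  y = -2: RHS = -13 is not a perfect cube.
  y = 3: RHS = 57 is not a perfect cube.
  y = -3: RHS = -51 is not a perfect cube.
Continuing, at y = -4: RHS = -125 = (-5)³ ⇒ x = -5 works.
Searching the remaining y in |y| ≤ 45 finds no further solutions.
Collected solutions: (1, -1), (-5, -4).

Solutions (with |y| ≤ 45): (1, -1), (-5, -4).


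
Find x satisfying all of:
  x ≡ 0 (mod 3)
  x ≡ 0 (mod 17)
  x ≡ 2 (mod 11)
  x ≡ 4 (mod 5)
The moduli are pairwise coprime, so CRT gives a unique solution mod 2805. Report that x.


Product of moduli M = 3 · 17 · 11 · 5 = 2805.
Merge one congruence at a time:
  Start: x ≡ 0 (mod 3).
  Combine with x ≡ 0 (mod 17); new modulus lcm = 51.
    Write x = 0 + 3·t and substitute into x ≡ 0 (mod 17): 3·t ≡ 0 − 0 = 0 (mod 17).
    The inverse of 3 mod 17 is 6 (since 3·6 = 18 = 1·17 + 1), so t ≡ 6·0 = 0 ≡ 0 (mod 17).
    Then x = 0 + 3·0 = 0, valid modulo lcm(3, 17) = 51: x ≡ 0 (mod 51).
  Combine with x ≡ 2 (mod 11); new modulus lcm = 561.
    Write x = 0 + 51·t and substitute into x ≡ 2 (mod 11): 51·t ≡ 2 − 0 = 2 (mod 11).
    Reduce coefficients mod 11: 7·t ≡ 2 (mod 11).
    The inverse of 7 mod 11 is 8 (since 7·8 = 56 = 5·11 + 1), so t ≡ 8·2 = 16 ≡ 5 (mod 11).
    Then x = 0 + 51·5 = 255, valid modulo lcm(51, 11) = 561: x ≡ 255 (mod 561).
  Combine with x ≡ 4 (mod 5); new modulus lcm = 2805.
    Write x = 255 + 561·t and substitute into x ≡ 4 (mod 5): 561·t ≡ 4 − 255 = -251 (mod 5).
    Reduce coefficients mod 5: 1·t ≡ 4 (mod 5).
    So t ≡ 4 (mod 5).
    Then x = 255 + 561·4 = 2499, valid modulo lcm(561, 5) = 2805: x ≡ 2499 (mod 2805).
Verify against each original: 2499 mod 3 = 0, 2499 mod 17 = 0, 2499 mod 11 = 2, 2499 mod 5 = 4.

x ≡ 2499 (mod 2805).


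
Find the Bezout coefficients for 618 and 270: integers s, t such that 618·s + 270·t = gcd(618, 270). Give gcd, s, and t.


Euclidean algorithm on (618, 270) — divide until remainder is 0:
  618 = 2 · 270 + 78
  270 = 3 · 78 + 36
  78 = 2 · 36 + 6
  36 = 6 · 6 + 0
gcd(618, 270) = 6.
Track Bezout coefficients alongside the remainders: start with r₀ = 618 = a·1 + b·0 (s = 1, t = 0) and r₁ = 270 = a·0 + b·1 (s = 0, t = 1); each new remainder r_{k+1} = r_{k-1} − q_k·r_k inherits s_{k+1} = s_{k-1} − q_k·s_k, t_{k+1} = t_{k-1} − q_k·t_k, so r_k = a·s_k + b·t_k at every step:
  q = 2: r = 78, s = 1 − 2·0 = 1, t = 0 − 2·1 = -2  (check: 618·1 + 270·(-2) = 78)
  q = 3: r = 36, s = 0 − 3·1 = -3, t = 1 − 3·(-2) = 7  (check: 618·(-3) + 270·7 = 36)
  q = 2: r = 6, s = 1 − 2·(-3) = 7, t = -2 − 2·7 = -16  (check: 618·7 + 270·(-16) = 6)
The row with r = 6 (the gcd) gives the Bezout coefficients s = 7, t = -16.
Result: 618 · (7) + 270 · (-16) = 6.

gcd(618, 270) = 6; s = 7, t = -16 (check: 618·7 + 270·(-16) = 6).


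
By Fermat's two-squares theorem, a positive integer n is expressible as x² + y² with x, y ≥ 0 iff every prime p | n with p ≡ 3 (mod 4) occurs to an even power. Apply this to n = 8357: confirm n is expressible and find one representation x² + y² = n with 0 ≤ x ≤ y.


Step 1: Factor n = 8357 = 61 · 137.
Step 2: Check the mod-4 condition on each prime factor: 61 ≡ 1 (mod 4), exponent 1; 137 ≡ 1 (mod 4), exponent 1.
All primes ≡ 3 (mod 4) appear to even exponent (or don't appear), so by the two-squares theorem n IS expressible as a sum of two squares.
Step 3: Build a representation. Here n = 61 · 137 is a product of primes ≡ 1 (mod 4). Each prime p ≡ 1 (mod 4) is itself a sum of two squares; find a² by testing p − a² for a perfect square:
  61: 61 − 1² = 60, 61 − 2² = 57, 61 − 3² = 52, 61 − 4² = 45, 61 − 5² = 36 = 6² ⇒ 61 = 5² + 6².
  137: 137 − 1² = 136, 137 − 2² = 133, 137 − 3² = 128, 137 − 4² = 121 = 11² ⇒ 137 = 4² + 11².
  Combine using the Brahmagupta–Fibonacci identity (a² + b²)(c² + d²) = (ac − bd)² + (ad + bc)² = (ac + bd)² + (ad − bc)²:
  61 · 137 = 8357: from (5² + 6²)(4² + 11²), take (5·4 − 6·11, 5·11 + 6·4) = (20 − 66, 55 + 24) = (-46, 79); dropping signs (only squares matter) gives (46, 79); check 46² + 79² = 2116 + 6241 = 8357 ✓.
Step 4: Order so x ≤ y and verify: 46² + 79² = 2116 + 6241 = 8357 = n. ✓

n = 8357 = 46² + 79² (one valid representation with x ≤ y).


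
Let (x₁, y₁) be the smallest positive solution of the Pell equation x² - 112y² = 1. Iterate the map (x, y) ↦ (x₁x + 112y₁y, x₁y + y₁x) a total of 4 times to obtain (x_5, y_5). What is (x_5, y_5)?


Step 1: Find the fundamental solution (x₁, y₁) of x² - 112y² = 1.
  Expand √112 as a continued fraction. a₀ = ⌊√112⌋ = 10; iterate m_{k+1} = d_k·a_k − m_k, d_{k+1} = (112 − m_{k+1}²)/d_k, a_{k+1} = ⌊(a₀ + m_{k+1})/d_{k+1}⌋ (starting m₀ = 0, d₀ = 1), with convergents p_k = a_k·p_{k-1} + p_{k-2}, q_k = a_k·q_{k-1} + q_{k-2} (p₋₁ = 1, q₋₁ = 0):
  k = 0: a₀ = 10; p₀/q₀ = 10/1; p₀² − 112·q₀² = 100 − 112 = -12.
  k = 1: m = 10, d = 12, a = ⌊(10 + 10)/12⌋ = 1; p/q = (1·10 + 1)/(1·1 + 0) = 11/1; p² − 112·q² = 121 − 112 = 9.
  k = 2: m = 2, d = 9, a = ⌊(10 + 2)/9⌋ = 1; p/q = (1·11 + 10)/(1·1 + 1) = 21/2; p² − 112·q² = 441 − 448 = -7.
  k = 3: m = 7, d = 7, a = ⌊(10 + 7)/7⌋ = 2; p/q = (2·21 + 11)/(2·2 + 1) = 53/5; p² − 112·q² = 2809 − 2800 = 9.
  k = 4: m = 7, d = 9, a = ⌊(10 + 7)/9⌋ = 1; p/q = (1·53 + 21)/(1·5 + 2) = 74/7; p² − 112·q² = 5476 − 5488 = -12.
  k = 5: m = 2, d = 12, a = ⌊(10 + 2)/12⌋ = 1; p/q = (1·74 + 53)/(1·7 + 5) = 127/12; p² − 112·q² = 16129 − 16128 = 1.
  The first convergent with p² − 112·q² = 1 gives the fundamental solution (x₁, y₁) = (127, 12).
Step 2: Apply the recurrence (x_{n+1}, y_{n+1}) = (x₁x_n + 112y₁y_n, x₁y_n + y₁x_n) repeatedly.
  From (x_1, y_1) = (127, 12): x_2 = 127·127 + 112·12·12 = 32257; y_2 = 127·12 + 12·127 = 3048.
  From (x_2, y_2) = (32257, 3048): x_3 = 127·32257 + 112·12·3048 = 8193151; y_3 = 127·3048 + 12·32257 = 774180.
  From (x_3, y_3) = (8193151, 774180): x_4 = 127·8193151 + 112·12·774180 = 2081028097; y_4 = 127·774180 + 12·8193151 = 196638672.
  From (x_4, y_4) = (2081028097, 196638672): x_5 = 127·2081028097 + 112·12·196638672 = 528572943487; y_5 = 127·196638672 + 12·2081028097 = 49945448508.
Step 3: Verify x_5² - 112·y_5² = 279389356586511295719169 - 279389356586511295719168 = 1 (should be 1). ✓

(x_1, y_1) = (127, 12); (x_5, y_5) = (528572943487, 49945448508).


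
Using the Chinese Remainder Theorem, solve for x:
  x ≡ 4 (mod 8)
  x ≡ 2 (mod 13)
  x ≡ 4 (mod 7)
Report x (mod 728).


Moduli 8, 13, 7 are pairwise coprime; by CRT there is a unique solution modulo M = 8 · 13 · 7 = 728.
Solve pairwise, accumulating the modulus:
  Start with x ≡ 4 (mod 8).
  Combine with x ≡ 2 (mod 13): since gcd(8, 13) = 1, we get a unique residue mod 104.
    Write x = 4 + 8·t and substitute into x ≡ 2 (mod 13): 8·t ≡ 2 − 4 = -2 (mod 13).
    Reduce coefficients mod 13: 8·t ≡ 11 (mod 13).
    The inverse of 8 mod 13 is 5 (since 8·5 = 40 = 3·13 + 1), so t ≡ 5·11 = 55 ≡ 3 (mod 13).
    Then x = 4 + 8·3 = 28, valid modulo lcm(8, 13) = 104: x ≡ 28 (mod 104).
  Combine with x ≡ 4 (mod 7): since gcd(104, 7) = 1, we get a unique residue mod 728.
    Write x = 28 + 104·t and substitute into x ≡ 4 (mod 7): 104·t ≡ 4 − 28 = -24 (mod 7).
    Reduce coefficients mod 7: 6·t ≡ 4 (mod 7).
    The inverse of 6 mod 7 is 6 (since 6·6 = 36 = 5·7 + 1), so t ≡ 6·4 = 24 ≡ 3 (mod 7).
    Then x = 28 + 104·3 = 340, valid modulo lcm(104, 7) = 728: x ≡ 340 (mod 728).
Verify: 340 mod 8 = 4 ✓, 340 mod 13 = 2 ✓, 340 mod 7 = 4 ✓.

x ≡ 340 (mod 728).


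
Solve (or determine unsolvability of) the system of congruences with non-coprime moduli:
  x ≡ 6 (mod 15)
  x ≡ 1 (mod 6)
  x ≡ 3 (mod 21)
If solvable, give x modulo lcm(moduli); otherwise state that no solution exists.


Moduli 15, 6, 21 are not pairwise coprime, so CRT works modulo lcm(m_i) when all pairwise compatibility conditions hold.
Pairwise compatibility: gcd(m_i, m_j) must divide a_i - a_j for every pair.
Merge one congruence at a time:
  Start: x ≡ 6 (mod 15).
  Combine with x ≡ 1 (mod 6): gcd(15, 6) = 3, and 1 - 6 = -5 is NOT divisible by 3.
    ⇒ system is inconsistent (no integer solution).

No solution (the system is inconsistent).


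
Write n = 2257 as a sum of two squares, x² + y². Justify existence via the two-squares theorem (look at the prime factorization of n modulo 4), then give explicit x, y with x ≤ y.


Step 1: Factor n = 2257 = 37 · 61.
Step 2: Check the mod-4 condition on each prime factor: 37 ≡ 1 (mod 4), exponent 1; 61 ≡ 1 (mod 4), exponent 1.
All primes ≡ 3 (mod 4) appear to even exponent (or don't appear), so by the two-squares theorem n IS expressible as a sum of two squares.
Step 3: Build a representation. Here n = 37 · 61 is a product of primes ≡ 1 (mod 4). Each prime p ≡ 1 (mod 4) is itself a sum of two squares; find a² by testing p − a² for a perfect square:
  37: 37 − 1² = 36 = 6² ⇒ 37 = 1² + 6².
  61: 61 − 1² = 60, 61 − 2² = 57, 61 − 3² = 52, 61 − 4² = 45, 61 − 5² = 36 = 6² ⇒ 61 = 5² + 6².
  Combine using the Brahmagupta–Fibonacci identity (a² + b²)(c² + d²) = (ac − bd)² + (ad + bc)² = (ac + bd)² + (ad − bc)²:
  37 · 61 = 2257: from (1² + 6²)(5² + 6²), take (1·5 − 6·6, 1·6 + 6·5) = (5 − 36, 6 + 30) = (-31, 36); dropping signs (only squares matter) gives (31, 36); check 31² + 36² = 961 + 1296 = 2257 ✓.
Step 4: Order so x ≤ y and verify: 31² + 36² = 961 + 1296 = 2257 = n. ✓

n = 2257 = 31² + 36² (one valid representation with x ≤ y).


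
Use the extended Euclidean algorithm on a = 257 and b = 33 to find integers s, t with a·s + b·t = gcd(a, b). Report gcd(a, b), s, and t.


Euclidean algorithm on (257, 33) — divide until remainder is 0:
  257 = 7 · 33 + 26
  33 = 1 · 26 + 7
  26 = 3 · 7 + 5
  7 = 1 · 5 + 2
  5 = 2 · 2 + 1
  2 = 2 · 1 + 0
gcd(257, 33) = 1.
Track Bezout coefficients alongside the remainders: start with r₀ = 257 = a·1 + b·0 (s = 1, t = 0) and r₁ = 33 = a·0 + b·1 (s = 0, t = 1); each new remainder r_{k+1} = r_{k-1} − q_k·r_k inherits s_{k+1} = s_{k-1} − q_k·s_k, t_{k+1} = t_{k-1} − q_k·t_k, so r_k = a·s_k + b·t_k at every step:
  q = 7: r = 26, s = 1 − 7·0 = 1, t = 0 − 7·1 = -7  (check: 257·1 + 33·(-7) = 26)
  q = 1: r = 7, s = 0 − 1·1 = -1, t = 1 − 1·(-7) = 8  (check: 257·(-1) + 33·8 = 7)
  q = 3: r = 5, s = 1 − 3·(-1) = 4, t = -7 − 3·8 = -31  (check: 257·4 + 33·(-31) = 5)
  q = 1: r = 2, s = -1 − 1·4 = -5, t = 8 − 1·(-31) = 39  (check: 257·(-5) + 33·39 = 2)
  q = 2: r = 1, s = 4 − 2·(-5) = 14, t = -31 − 2·39 = -109  (check: 257·14 + 33·(-109) = 1)
The row with r = 1 (the gcd) gives the Bezout coefficients s = 14, t = -109.
Result: 257 · (14) + 33 · (-109) = 1.

gcd(257, 33) = 1; s = 14, t = -109 (check: 257·14 + 33·(-109) = 1).


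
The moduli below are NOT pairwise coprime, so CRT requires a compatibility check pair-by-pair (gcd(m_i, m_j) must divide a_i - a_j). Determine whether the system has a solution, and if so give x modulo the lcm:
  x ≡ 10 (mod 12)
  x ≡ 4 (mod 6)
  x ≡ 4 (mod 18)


Moduli 12, 6, 18 are not pairwise coprime, so CRT works modulo lcm(m_i) when all pairwise compatibility conditions hold.
Pairwise compatibility: gcd(m_i, m_j) must divide a_i - a_j for every pair.
Merge one congruence at a time:
  Start: x ≡ 10 (mod 12).
  Combine with x ≡ 4 (mod 6): gcd(12, 6) = 6; 4 - 10 = -6, which IS divisible by 6, so compatible.
    Write x = 10 + 12·t and substitute into x ≡ 4 (mod 6): 12·t ≡ 4 − 10 = -6 (mod 6).
    Divide the congruence (and modulus) by g = 6: 2·t ≡ -1 (mod 1).
    Modulo 1 every t works; take t = 0.
    Then x = 10 + 12·0 = 10, valid modulo lcm(12, 6) = 12: x ≡ 10 (mod 12).
  Combine with x ≡ 4 (mod 18): gcd(12, 18) = 6; 4 - 10 = -6, which IS divisible by 6, so compatible.
    Write x = 10 + 12·t and substitute into x ≡ 4 (mod 18): 12·t ≡ 4 − 10 = -6 (mod 18).
    Divide the congruence (and modulus) by g = 6: 2·t ≡ -1 (mod 3).
    Reduce coefficients mod 3: 2·t ≡ 2 (mod 3).
    The inverse of 2 mod 3 is 2 (since 2·2 = 4 = 1·3 + 1), so t ≡ 2·2 = 4 ≡ 1 (mod 3).
    Then x = 10 + 12·1 = 22, valid modulo lcm(12, 18) = 36: x ≡ 22 (mod 36).
Verify: 22 mod 12 = 10, 22 mod 6 = 4, 22 mod 18 = 4.

x ≡ 22 (mod 36).


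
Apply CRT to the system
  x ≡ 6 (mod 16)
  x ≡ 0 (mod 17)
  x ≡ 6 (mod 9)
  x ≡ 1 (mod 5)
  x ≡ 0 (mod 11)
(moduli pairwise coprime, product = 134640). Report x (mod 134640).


Product of moduli M = 16 · 17 · 9 · 5 · 11 = 134640.
Merge one congruence at a time:
  Start: x ≡ 6 (mod 16).
  Combine with x ≡ 0 (mod 17); new modulus lcm = 272.
    Write x = 6 + 16·t and substitute into x ≡ 0 (mod 17): 16·t ≡ 0 − 6 = -6 (mod 17).
    Reduce coefficients mod 17: 16·t ≡ 11 (mod 17).
    The inverse of 16 mod 17 is 16 (since 16·16 = 256 = 15·17 + 1), so t ≡ 16·11 = 176 ≡ 6 (mod 17).
    Then x = 6 + 16·6 = 102, valid modulo lcm(16, 17) = 272: x ≡ 102 (mod 272).
  Combine with x ≡ 6 (mod 9); new modulus lcm = 2448.
    Write x = 102 + 272·t and substitute into x ≡ 6 (mod 9): 272·t ≡ 6 − 102 = -96 (mod 9).
    Reduce coefficients mod 9: 2·t ≡ 3 (mod 9).
    The inverse of 2 mod 9 is 5 (since 2·5 = 10 = 1·9 + 1), so t ≡ 5·3 = 15 ≡ 6 (mod 9).
    Then x = 102 + 272·6 = 1734, valid modulo lcm(272, 9) = 2448: x ≡ 1734 (mod 2448).
  Combine with x ≡ 1 (mod 5); new modulus lcm = 12240.
    Write x = 1734 + 2448·t and substitute into x ≡ 1 (mod 5): 2448·t ≡ 1 − 1734 = -1733 (mod 5).
    Reduce coefficients mod 5: 3·t ≡ 2 (mod 5).
    The inverse of 3 mod 5 is 2 (since 3·2 = 6 = 1·5 + 1), so t ≡ 2·2 = 4 ≡ 4 (mod 5).
    Then x = 1734 + 2448·4 = 11526, valid modulo lcm(2448, 5) = 12240: x ≡ 11526 (mod 12240).
  Combine with x ≡ 0 (mod 11); new modulus lcm = 134640.
    Write x = 11526 + 12240·t and substitute into x ≡ 0 (mod 11): 12240·t ≡ 0 − 11526 = -11526 (mod 11).
    Reduce coefficients mod 11: 8·t ≡ 2 (mod 11).
    The inverse of 8 mod 11 is 7 (since 8·7 = 56 = 5·11 + 1), so t ≡ 7·2 = 14 ≡ 3 (mod 11).
    Then x = 11526 + 12240·3 = 48246, valid modulo lcm(12240, 11) = 134640: x ≡ 48246 (mod 134640).
Verify against each original: 48246 mod 16 = 6, 48246 mod 17 = 0, 48246 mod 9 = 6, 48246 mod 5 = 1, 48246 mod 11 = 0.

x ≡ 48246 (mod 134640).


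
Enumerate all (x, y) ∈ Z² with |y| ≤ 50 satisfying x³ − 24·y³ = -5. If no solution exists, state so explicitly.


The equation is x³ - 24y³ = -5. For fixed y, x³ = 24·y³ − 5, so a solution requires the RHS to be a perfect cube.
Strategy: iterate y from -50 to 50, compute RHS = 24·y³ − 5, and check whether it is a (positive or negative) perfect cube.
Check small values of y:
  y = 0: RHS = -5 is not a perfect cube.
  y = 1: RHS = 19 is not a perfect cube.
  y = -1: RHS = -29 is not a perfect cube.
  y = 2: RHS = 187 is not a perfect cube.
  y = -2: RHS = -197 is not a perfect cube.
  y = 3: RHS = 643 is not a perfect cube.
  y = -3: RHS = -653 is not a perfect cube.
Continuing the search up to |y| = 50 finds no solutions either.
No (x, y) in the scanned range satisfies the equation.

No integer solutions with |y| ≤ 50.


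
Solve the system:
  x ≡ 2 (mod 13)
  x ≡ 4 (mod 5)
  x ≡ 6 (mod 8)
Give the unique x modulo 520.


Moduli 13, 5, 8 are pairwise coprime; by CRT there is a unique solution modulo M = 13 · 5 · 8 = 520.
Solve pairwise, accumulating the modulus:
  Start with x ≡ 2 (mod 13).
  Combine with x ≡ 4 (mod 5): since gcd(13, 5) = 1, we get a unique residue mod 65.
    Write x = 2 + 13·t and substitute into x ≡ 4 (mod 5): 13·t ≡ 4 − 2 = 2 (mod 5).
    Reduce coefficients mod 5: 3·t ≡ 2 (mod 5).
    The inverse of 3 mod 5 is 2 (since 3·2 = 6 = 1·5 + 1), so t ≡ 2·2 = 4 ≡ 4 (mod 5).
    Then x = 2 + 13·4 = 54, valid modulo lcm(13, 5) = 65: x ≡ 54 (mod 65).
  Combine with x ≡ 6 (mod 8): since gcd(65, 8) = 1, we get a unique residue mod 520.
    Write x = 54 + 65·t and substitute into x ≡ 6 (mod 8): 65·t ≡ 6 − 54 = -48 (mod 8).
    Reduce coefficients mod 8: 1·t ≡ 0 (mod 8).
    So t ≡ 0 (mod 8).
    Then x = 54 + 65·0 = 54, valid modulo lcm(65, 8) = 520: x ≡ 54 (mod 520).
Verify: 54 mod 13 = 2 ✓, 54 mod 5 = 4 ✓, 54 mod 8 = 6 ✓.

x ≡ 54 (mod 520).


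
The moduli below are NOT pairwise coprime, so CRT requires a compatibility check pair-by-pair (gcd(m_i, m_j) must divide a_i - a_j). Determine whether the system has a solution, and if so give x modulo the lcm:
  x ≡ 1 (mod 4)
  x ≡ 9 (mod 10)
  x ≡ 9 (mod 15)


Moduli 4, 10, 15 are not pairwise coprime, so CRT works modulo lcm(m_i) when all pairwise compatibility conditions hold.
Pairwise compatibility: gcd(m_i, m_j) must divide a_i - a_j for every pair.
Merge one congruence at a time:
  Start: x ≡ 1 (mod 4).
  Combine with x ≡ 9 (mod 10): gcd(4, 10) = 2; 9 - 1 = 8, which IS divisible by 2, so compatible.
    Write x = 1 + 4·t and substitute into x ≡ 9 (mod 10): 4·t ≡ 9 − 1 = 8 (mod 10).
    Divide the congruence (and modulus) by g = 2: 2·t ≡ 4 (mod 5).
    The inverse of 2 mod 5 is 3 (since 2·3 = 6 = 1·5 + 1), so t ≡ 3·4 = 12 ≡ 2 (mod 5).
    Then x = 1 + 4·2 = 9, valid modulo lcm(4, 10) = 20: x ≡ 9 (mod 20).
  Combine with x ≡ 9 (mod 15): gcd(20, 15) = 5; 9 - 9 = 0, which IS divisible by 5, so compatible.
    Write x = 9 + 20·t and substitute into x ≡ 9 (mod 15): 20·t ≡ 9 − 9 = 0 (mod 15).
    Divide the congruence (and modulus) by g = 5: 4·t ≡ 0 (mod 3).
    Reduce coefficients mod 3: 1·t ≡ 0 (mod 3).
    So t ≡ 0 (mod 3).
    Then x = 9 + 20·0 = 9, valid modulo lcm(20, 15) = 60: x ≡ 9 (mod 60).
Verify: 9 mod 4 = 1, 9 mod 10 = 9, 9 mod 15 = 9.

x ≡ 9 (mod 60).


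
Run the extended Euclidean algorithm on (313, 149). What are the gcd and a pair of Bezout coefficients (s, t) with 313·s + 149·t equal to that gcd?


Euclidean algorithm on (313, 149) — divide until remainder is 0:
  313 = 2 · 149 + 15
  149 = 9 · 15 + 14
  15 = 1 · 14 + 1
  14 = 14 · 1 + 0
gcd(313, 149) = 1.
Track Bezout coefficients alongside the remainders: start with r₀ = 313 = a·1 + b·0 (s = 1, t = 0) and r₁ = 149 = a·0 + b·1 (s = 0, t = 1); each new remainder r_{k+1} = r_{k-1} − q_k·r_k inherits s_{k+1} = s_{k-1} − q_k·s_k, t_{k+1} = t_{k-1} − q_k·t_k, so r_k = a·s_k + b·t_k at every step:
  q = 2: r = 15, s = 1 − 2·0 = 1, t = 0 − 2·1 = -2  (check: 313·1 + 149·(-2) = 15)
  q = 9: r = 14, s = 0 − 9·1 = -9, t = 1 − 9·(-2) = 19  (check: 313·(-9) + 149·19 = 14)
  q = 1: r = 1, s = 1 − 1·(-9) = 10, t = -2 − 1·19 = -21  (check: 313·10 + 149·(-21) = 1)
The row with r = 1 (the gcd) gives the Bezout coefficients s = 10, t = -21.
Result: 313 · (10) + 149 · (-21) = 1.

gcd(313, 149) = 1; s = 10, t = -21 (check: 313·10 + 149·(-21) = 1).


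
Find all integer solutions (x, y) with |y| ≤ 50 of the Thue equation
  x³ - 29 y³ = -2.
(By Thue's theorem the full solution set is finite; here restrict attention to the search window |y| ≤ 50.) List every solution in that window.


The equation is x³ - 29y³ = -2. For fixed y, x³ = 29·y³ − 2, so a solution requires the RHS to be a perfect cube.
Strategy: iterate y from -50 to 50, compute RHS = 29·y³ − 2, and check whether it is a (positive or negative) perfect cube.
Check small values of y:
  y = 0: RHS = -2 is not a perfect cube.
  y = 1: RHS = 27 = (3)³ ⇒ x = 3 works.
  y = -1: RHS = -31 is not a perfect cube.
  y = 2: RHS = 230 is not a perfect cube.
  y = -2: RHS = -234 is not a perfect cube.
  y = 3: RHS = 781 is not a perfect cube.
  y = -3: RHS = -785 is not a perfect cube.
Continuing the search up to |y| = 50 finds no further solutions beyond those listed.
Collected solutions: (3, 1).

Solutions (with |y| ≤ 50): (3, 1).


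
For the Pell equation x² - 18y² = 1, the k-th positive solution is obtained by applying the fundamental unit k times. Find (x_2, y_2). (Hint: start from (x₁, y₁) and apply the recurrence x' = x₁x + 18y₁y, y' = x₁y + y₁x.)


Step 1: Find the fundamental solution (x₁, y₁) of x² - 18y² = 1.
  Expand √18 as a continued fraction. a₀ = ⌊√18⌋ = 4; iterate m_{k+1} = d_k·a_k − m_k, d_{k+1} = (18 − m_{k+1}²)/d_k, a_{k+1} = ⌊(a₀ + m_{k+1})/d_{k+1}⌋ (starting m₀ = 0, d₀ = 1), with convergents p_k = a_k·p_{k-1} + p_{k-2}, q_k = a_k·q_{k-1} + q_{k-2} (p₋₁ = 1, q₋₁ = 0):
  k = 0: a₀ = 4; p₀/q₀ = 4/1; p₀² − 18·q₀² = 16 − 18 = -2.
  k = 1: m = 4, d = 2, a = ⌊(4 + 4)/2⌋ = 4; p/q = (4·4 + 1)/(4·1 + 0) = 17/4; p² − 18·q² = 289 − 288 = 1.
  The first convergent with p² − 18·q² = 1 gives the fundamental solution (x₁, y₁) = (17, 4).
Step 2: Apply the recurrence (x_{n+1}, y_{n+1}) = (x₁x_n + 18y₁y_n, x₁y_n + y₁x_n) repeatedly.
  From (x_1, y_1) = (17, 4): x_2 = 17·17 + 18·4·4 = 577; y_2 = 17·4 + 4·17 = 136.
Step 3: Verify x_2² - 18·y_2² = 332929 - 332928 = 1 (should be 1). ✓

(x_1, y_1) = (17, 4); (x_2, y_2) = (577, 136).


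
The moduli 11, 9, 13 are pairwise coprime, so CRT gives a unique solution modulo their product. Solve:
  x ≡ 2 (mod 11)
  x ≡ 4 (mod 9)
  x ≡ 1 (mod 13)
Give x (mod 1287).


Moduli 11, 9, 13 are pairwise coprime; by CRT there is a unique solution modulo M = 11 · 9 · 13 = 1287.
Solve pairwise, accumulating the modulus:
  Start with x ≡ 2 (mod 11).
  Combine with x ≡ 4 (mod 9): since gcd(11, 9) = 1, we get a unique residue mod 99.
    Write x = 2 + 11·t and substitute into x ≡ 4 (mod 9): 11·t ≡ 4 − 2 = 2 (mod 9).
    Reduce coefficients mod 9: 2·t ≡ 2 (mod 9).
    The inverse of 2 mod 9 is 5 (since 2·5 = 10 = 1·9 + 1), so t ≡ 5·2 = 10 ≡ 1 (mod 9).
    Then x = 2 + 11·1 = 13, valid modulo lcm(11, 9) = 99: x ≡ 13 (mod 99).
  Combine with x ≡ 1 (mod 13): since gcd(99, 13) = 1, we get a unique residue mod 1287.
    Write x = 13 + 99·t and substitute into x ≡ 1 (mod 13): 99·t ≡ 1 − 13 = -12 (mod 13).
    Reduce coefficients mod 13: 8·t ≡ 1 (mod 13).
    The inverse of 8 mod 13 is 5 (since 8·5 = 40 = 3·13 + 1), so t ≡ 5·1 = 5 ≡ 5 (mod 13).
    Then x = 13 + 99·5 = 508, valid modulo lcm(99, 13) = 1287: x ≡ 508 (mod 1287).
Verify: 508 mod 11 = 2 ✓, 508 mod 9 = 4 ✓, 508 mod 13 = 1 ✓.

x ≡ 508 (mod 1287).


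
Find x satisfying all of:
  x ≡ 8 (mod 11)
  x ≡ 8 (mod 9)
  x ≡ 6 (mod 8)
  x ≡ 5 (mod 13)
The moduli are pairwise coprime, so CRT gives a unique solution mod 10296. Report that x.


Product of moduli M = 11 · 9 · 8 · 13 = 10296.
Merge one congruence at a time:
  Start: x ≡ 8 (mod 11).
  Combine with x ≡ 8 (mod 9); new modulus lcm = 99.
    Write x = 8 + 11·t and substitute into x ≡ 8 (mod 9): 11·t ≡ 8 − 8 = 0 (mod 9).
    Reduce coefficients mod 9: 2·t ≡ 0 (mod 9).
    The inverse of 2 mod 9 is 5 (since 2·5 = 10 = 1·9 + 1), so t ≡ 5·0 = 0 ≡ 0 (mod 9).
    Then x = 8 + 11·0 = 8, valid modulo lcm(11, 9) = 99: x ≡ 8 (mod 99).
  Combine with x ≡ 6 (mod 8); new modulus lcm = 792.
    Write x = 8 + 99·t and substitute into x ≡ 6 (mod 8): 99·t ≡ 6 − 8 = -2 (mod 8).
    Reduce coefficients mod 8: 3·t ≡ 6 (mod 8).
    The inverse of 3 mod 8 is 3 (since 3·3 = 9 = 1·8 + 1), so t ≡ 3·6 = 18 ≡ 2 (mod 8).
    Then x = 8 + 99·2 = 206, valid modulo lcm(99, 8) = 792: x ≡ 206 (mod 792).
  Combine with x ≡ 5 (mod 13); new modulus lcm = 10296.
    Write x = 206 + 792·t and substitute into x ≡ 5 (mod 13): 792·t ≡ 5 − 206 = -201 (mod 13).
    Reduce coefficients mod 13: 12·t ≡ 7 (mod 13).
    The inverse of 12 mod 13 is 12 (since 12·12 = 144 = 11·13 + 1), so t ≡ 12·7 = 84 ≡ 6 (mod 13).
    Then x = 206 + 792·6 = 4958, valid modulo lcm(792, 13) = 10296: x ≡ 4958 (mod 10296).
Verify against each original: 4958 mod 11 = 8, 4958 mod 9 = 8, 4958 mod 8 = 6, 4958 mod 13 = 5.

x ≡ 4958 (mod 10296).


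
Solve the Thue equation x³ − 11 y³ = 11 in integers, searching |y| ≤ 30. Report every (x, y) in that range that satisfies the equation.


The equation is x³ - 11y³ = 11. For fixed y, x³ = 11·y³ + 11, so a solution requires the RHS to be a perfect cube.
Strategy: iterate y from -30 to 30, compute RHS = 11·y³ + 11, and check whether it is a (positive or negative) perfect cube.
Check small values of y:
  y = 0: RHS = 11 is not a perfect cube.
  y = 1: RHS = 22 is not a perfect cube.
  y = -1: RHS = 0 = (0)³ ⇒ x = 0 works.
  y = 2: RHS = 99 is not a perfect cube.
  y = -2: RHS = -77 is not a perfect cube.
  y = 3: RHS = 308 is not a perfect cube.
  y = -3: RHS = -286 is not a perfect cube.
Continuing the search up to |y| = 30 finds no further solutions beyond those listed.
Collected solutions: (0, -1).

Solutions (with |y| ≤ 30): (0, -1).


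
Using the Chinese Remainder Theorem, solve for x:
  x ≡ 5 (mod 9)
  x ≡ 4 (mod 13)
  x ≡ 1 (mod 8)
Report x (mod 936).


Moduli 9, 13, 8 are pairwise coprime; by CRT there is a unique solution modulo M = 9 · 13 · 8 = 936.
Solve pairwise, accumulating the modulus:
  Start with x ≡ 5 (mod 9).
  Combine with x ≡ 4 (mod 13): since gcd(9, 13) = 1, we get a unique residue mod 117.
    Write x = 5 + 9·t and substitute into x ≡ 4 (mod 13): 9·t ≡ 4 − 5 = -1 (mod 13).
    Reduce coefficients mod 13: 9·t ≡ 12 (mod 13).
    The inverse of 9 mod 13 is 3 (since 9·3 = 27 = 2·13 + 1), so t ≡ 3·12 = 36 ≡ 10 (mod 13).
    Then x = 5 + 9·10 = 95, valid modulo lcm(9, 13) = 117: x ≡ 95 (mod 117).
  Combine with x ≡ 1 (mod 8): since gcd(117, 8) = 1, we get a unique residue mod 936.
    Write x = 95 + 117·t and substitute into x ≡ 1 (mod 8): 117·t ≡ 1 − 95 = -94 (mod 8).
    Reduce coefficients mod 8: 5·t ≡ 2 (mod 8).
    The inverse of 5 mod 8 is 5 (since 5·5 = 25 = 3·8 + 1), so t ≡ 5·2 = 10 ≡ 2 (mod 8).
    Then x = 95 + 117·2 = 329, valid modulo lcm(117, 8) = 936: x ≡ 329 (mod 936).
Verify: 329 mod 9 = 5 ✓, 329 mod 13 = 4 ✓, 329 mod 8 = 1 ✓.

x ≡ 329 (mod 936).


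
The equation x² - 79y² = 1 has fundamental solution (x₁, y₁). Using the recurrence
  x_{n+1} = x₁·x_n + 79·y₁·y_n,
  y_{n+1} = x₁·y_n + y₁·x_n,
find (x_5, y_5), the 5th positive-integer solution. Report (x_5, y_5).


Step 1: Find the fundamental solution (x₁, y₁) of x² - 79y² = 1.
  Expand √79 as a continued fraction. a₀ = ⌊√79⌋ = 8; iterate m_{k+1} = d_k·a_k − m_k, d_{k+1} = (79 − m_{k+1}²)/d_k, a_{k+1} = ⌊(a₀ + m_{k+1})/d_{k+1}⌋ (starting m₀ = 0, d₀ = 1), with convergents p_k = a_k·p_{k-1} + p_{k-2}, q_k = a_k·q_{k-1} + q_{k-2} (p₋₁ = 1, q₋₁ = 0):
  k = 0: a₀ = 8; p₀/q₀ = 8/1; p₀² − 79·q₀² = 64 − 79 = -15.
  k = 1: m = 8, d = 15, a = ⌊(8 + 8)/15⌋ = 1; p/q = (1·8 + 1)/(1·1 + 0) = 9/1; p² − 79·q² = 81 − 79 = 2.
  k = 2: m = 7, d = 2, a = ⌊(8 + 7)/2⌋ = 7; p/q = (7·9 + 8)/(7·1 + 1) = 71/8; p² − 79·q² = 5041 − 5056 = -15.
  k = 3: m = 7, d = 15, a = ⌊(8 + 7)/15⌋ = 1; p/q = (1·71 + 9)/(1·8 + 1) = 80/9; p² − 79·q² = 6400 − 6399 = 1.
  The first convergent with p² − 79·q² = 1 gives the fundamental solution (x₁, y₁) = (80, 9).
Step 2: Apply the recurrence (x_{n+1}, y_{n+1}) = (x₁x_n + 79y₁y_n, x₁y_n + y₁x_n) repeatedly.
  From (x_1, y_1) = (80, 9): x_2 = 80·80 + 79·9·9 = 12799; y_2 = 80·9 + 9·80 = 1440.
  From (x_2, y_2) = (12799, 1440): x_3 = 80·12799 + 79·9·1440 = 2047760; y_3 = 80·1440 + 9·12799 = 230391.
  From (x_3, y_3) = (2047760, 230391): x_4 = 80·2047760 + 79·9·230391 = 327628801; y_4 = 80·230391 + 9·2047760 = 36861120.
  From (x_4, y_4) = (327628801, 36861120): x_5 = 80·327628801 + 79·9·36861120 = 52418560400; y_5 = 80·36861120 + 9·327628801 = 5897548809.
Step 3: Verify x_5² - 79·y_5² = 2747705474408448160000 - 2747705474408448159999 = 1 (should be 1). ✓

(x_1, y_1) = (80, 9); (x_5, y_5) = (52418560400, 5897548809).


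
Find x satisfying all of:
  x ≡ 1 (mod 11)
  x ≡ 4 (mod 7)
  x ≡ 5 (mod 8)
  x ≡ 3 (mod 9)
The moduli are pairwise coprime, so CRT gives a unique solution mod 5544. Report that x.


Product of moduli M = 11 · 7 · 8 · 9 = 5544.
Merge one congruence at a time:
  Start: x ≡ 1 (mod 11).
  Combine with x ≡ 4 (mod 7); new modulus lcm = 77.
    Write x = 1 + 11·t and substitute into x ≡ 4 (mod 7): 11·t ≡ 4 − 1 = 3 (mod 7).
    Reduce coefficients mod 7: 4·t ≡ 3 (mod 7).
    The inverse of 4 mod 7 is 2 (since 4·2 = 8 = 1·7 + 1), so t ≡ 2·3 = 6 ≡ 6 (mod 7).
    Then x = 1 + 11·6 = 67, valid modulo lcm(11, 7) = 77: x ≡ 67 (mod 77).
  Combine with x ≡ 5 (mod 8); new modulus lcm = 616.
    Write x = 67 + 77·t and substitute into x ≡ 5 (mod 8): 77·t ≡ 5 − 67 = -62 (mod 8).
    Reduce coefficients mod 8: 5·t ≡ 2 (mod 8).
    The inverse of 5 mod 8 is 5 (since 5·5 = 25 = 3·8 + 1), so t ≡ 5·2 = 10 ≡ 2 (mod 8).
    Then x = 67 + 77·2 = 221, valid modulo lcm(77, 8) = 616: x ≡ 221 (mod 616).
  Combine with x ≡ 3 (mod 9); new modulus lcm = 5544.
    Write x = 221 + 616·t and substitute into x ≡ 3 (mod 9): 616·t ≡ 3 − 221 = -218 (mod 9).
    Reduce coefficients mod 9: 4·t ≡ 7 (mod 9).
    The inverse of 4 mod 9 is 7 (since 4·7 = 28 = 3·9 + 1), so t ≡ 7·7 = 49 ≡ 4 (mod 9).
    Then x = 221 + 616·4 = 2685, valid modulo lcm(616, 9) = 5544: x ≡ 2685 (mod 5544).
Verify against each original: 2685 mod 11 = 1, 2685 mod 7 = 4, 2685 mod 8 = 5, 2685 mod 9 = 3.

x ≡ 2685 (mod 5544).


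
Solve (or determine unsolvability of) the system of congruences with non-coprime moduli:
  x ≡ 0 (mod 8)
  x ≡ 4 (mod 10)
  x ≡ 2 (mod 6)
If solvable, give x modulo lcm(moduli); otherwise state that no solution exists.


Moduli 8, 10, 6 are not pairwise coprime, so CRT works modulo lcm(m_i) when all pairwise compatibility conditions hold.
Pairwise compatibility: gcd(m_i, m_j) must divide a_i - a_j for every pair.
Merge one congruence at a time:
  Start: x ≡ 0 (mod 8).
  Combine with x ≡ 4 (mod 10): gcd(8, 10) = 2; 4 - 0 = 4, which IS divisible by 2, so compatible.
    Write x = 0 + 8·t and substitute into x ≡ 4 (mod 10): 8·t ≡ 4 − 0 = 4 (mod 10).
    Divide the congruence (and modulus) by g = 2: 4·t ≡ 2 (mod 5).
    The inverse of 4 mod 5 is 4 (since 4·4 = 16 = 3·5 + 1), so t ≡ 4·2 = 8 ≡ 3 (mod 5).
    Then x = 0 + 8·3 = 24, valid modulo lcm(8, 10) = 40: x ≡ 24 (mod 40).
  Combine with x ≡ 2 (mod 6): gcd(40, 6) = 2; 2 - 24 = -22, which IS divisible by 2, so compatible.
    Write x = 24 + 40·t and substitute into x ≡ 2 (mod 6): 40·t ≡ 2 − 24 = -22 (mod 6).
    Divide the congruence (and modulus) by g = 2: 20·t ≡ -11 (mod 3).
    Reduce coefficients mod 3: 2·t ≡ 1 (mod 3).
    The inverse of 2 mod 3 is 2 (since 2·2 = 4 = 1·3 + 1), so t ≡ 2·1 = 2 ≡ 2 (mod 3).
    Then x = 24 + 40·2 = 104, valid modulo lcm(40, 6) = 120: x ≡ 104 (mod 120).
Verify: 104 mod 8 = 0, 104 mod 10 = 4, 104 mod 6 = 2.

x ≡ 104 (mod 120).


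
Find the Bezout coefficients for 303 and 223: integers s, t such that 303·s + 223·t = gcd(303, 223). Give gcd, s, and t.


Euclidean algorithm on (303, 223) — divide until remainder is 0:
  303 = 1 · 223 + 80
  223 = 2 · 80 + 63
  80 = 1 · 63 + 17
  63 = 3 · 17 + 12
  17 = 1 · 12 + 5
  12 = 2 · 5 + 2
  5 = 2 · 2 + 1
  2 = 2 · 1 + 0
gcd(303, 223) = 1.
Track Bezout coefficients alongside the remainders: start with r₀ = 303 = a·1 + b·0 (s = 1, t = 0) and r₁ = 223 = a·0 + b·1 (s = 0, t = 1); each new remainder r_{k+1} = r_{k-1} − q_k·r_k inherits s_{k+1} = s_{k-1} − q_k·s_k, t_{k+1} = t_{k-1} − q_k·t_k, so r_k = a·s_k + b·t_k at every step:
  q = 1: r = 80, s = 1 − 1·0 = 1, t = 0 − 1·1 = -1  (check: 303·1 + 223·(-1) = 80)
  q = 2: r = 63, s = 0 − 2·1 = -2, t = 1 − 2·(-1) = 3  (check: 303·(-2) + 223·3 = 63)
  q = 1: r = 17, s = 1 − 1·(-2) = 3, t = -1 − 1·3 = -4  (check: 303·3 + 223·(-4) = 17)
  q = 3: r = 12, s = -2 − 3·3 = -11, t = 3 − 3·(-4) = 15  (check: 303·(-11) + 223·15 = 12)
  q = 1: r = 5, s = 3 − 1·(-11) = 14, t = -4 − 1·15 = -19  (check: 303·14 + 223·(-19) = 5)
  q = 2: r = 2, s = -11 − 2·14 = -39, t = 15 − 2·(-19) = 53  (check: 303·(-39) + 223·53 = 2)
  q = 2: r = 1, s = 14 − 2·(-39) = 92, t = -19 − 2·53 = -125  (check: 303·92 + 223·(-125) = 1)
The row with r = 1 (the gcd) gives the Bezout coefficients s = 92, t = -125.
Result: 303 · (92) + 223 · (-125) = 1.

gcd(303, 223) = 1; s = 92, t = -125 (check: 303·92 + 223·(-125) = 1).
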